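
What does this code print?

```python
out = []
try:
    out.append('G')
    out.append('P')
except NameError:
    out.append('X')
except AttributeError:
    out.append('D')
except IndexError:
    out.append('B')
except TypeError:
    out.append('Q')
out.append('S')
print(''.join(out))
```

Execution trace: 'G' (try body) → 'P' (try body, no exception) → 'S' (after the try/except). Output: GPS

Answer: GPS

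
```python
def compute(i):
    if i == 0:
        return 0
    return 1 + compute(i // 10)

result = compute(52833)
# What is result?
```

Count of digits of 52833: 5

Answer: 5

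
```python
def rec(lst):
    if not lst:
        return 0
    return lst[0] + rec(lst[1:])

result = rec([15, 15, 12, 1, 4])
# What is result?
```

15 + 15 + 12 + 1 + 4 + 0 = 47

Answer: 47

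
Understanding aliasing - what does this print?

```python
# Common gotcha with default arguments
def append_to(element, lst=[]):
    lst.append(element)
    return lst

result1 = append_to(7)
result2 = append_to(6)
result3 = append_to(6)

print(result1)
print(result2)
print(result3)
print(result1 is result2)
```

Key concept: mutable default argument gotcha.
Step by step:
`result1 = append_to(7)` → result1 = [7]
`result2 = append_to(6)` → result1 = [7, 6] (same object as result2); result2 = [7, 6] (same object as result1)
`result3 = append_to(6)` → result1 = [7, 6, 6] (same object as result2, result3); result2 = [7, 6, 6] (same object as result1, result3); result3 = [7, 6, 6] (same object as result1, result2)
`print(result1)` → prints [7, 6, 6]
`print(result2)` → prints [7, 6, 6]
`print(result3)` → prints [7, 6, 6]
`print(result1 is result2)` → prints True

Answer:
[7, 6, 6]
[7, 6, 6]
[7, 6, 6]
True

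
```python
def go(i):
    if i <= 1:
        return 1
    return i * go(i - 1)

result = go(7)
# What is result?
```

go(7) = 7 * 6 * 5 * 4 * 3 * 2 * 1 = 5040

Answer: 5040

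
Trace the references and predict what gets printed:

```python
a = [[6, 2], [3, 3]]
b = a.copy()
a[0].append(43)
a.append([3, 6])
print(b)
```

Key concept: shallow copy with nested lists.
Step by step:
`a = [[6, 2], [3, 3]]` → a = [[6, 2], [3, 3]]
`b = a.copy()` → b = [[6, 2], [3, 3]]
`a[0].append(43)` → a = [[6, 2, 43], [3, 3]]; b = [[6, 2, 43], [3, 3]]
`a.append([3, 6])` → a = [[6, 2, 43], [3, 3], [3, 6]]
`print(b)` → prints [[6, 2, 43], [3, 3]]

Answer: [[6, 2, 43], [3, 3]]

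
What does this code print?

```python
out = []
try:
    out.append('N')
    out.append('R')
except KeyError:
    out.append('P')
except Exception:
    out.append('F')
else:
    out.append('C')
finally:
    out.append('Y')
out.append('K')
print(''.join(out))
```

Execution trace: 'N' (try body) → 'R' (try body, no exception) → 'C' (else) → 'Y' (finally) → 'K' (after the try/except). Output: NRCYK

Answer: NRCYK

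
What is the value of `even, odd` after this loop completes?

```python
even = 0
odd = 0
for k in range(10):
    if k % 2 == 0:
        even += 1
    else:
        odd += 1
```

Count evens and odds in range(10)
`even, odd` takes the values: (0, 0) → (1, 0) → (1, 1) → (2, 1) → (2, 2) → (3, 2) → (3, 3) → (4, 3) → (4, 4) → (5, 4) → (5, 5)

Answer: 5, 5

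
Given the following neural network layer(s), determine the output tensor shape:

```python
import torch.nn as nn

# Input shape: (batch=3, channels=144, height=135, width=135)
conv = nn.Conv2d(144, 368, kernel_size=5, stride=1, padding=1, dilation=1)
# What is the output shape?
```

Input: (3, 144, 135, 135) -> Output: (3, 368, 133, 133)

Answer: (3, 368, 133, 133)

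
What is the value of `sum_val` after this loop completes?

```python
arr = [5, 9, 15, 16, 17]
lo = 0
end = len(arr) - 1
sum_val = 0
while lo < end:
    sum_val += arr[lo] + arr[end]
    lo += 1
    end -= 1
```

Sum of pairs from ends
`sum_val` takes the values: 0 → 22 → 47

Answer: 47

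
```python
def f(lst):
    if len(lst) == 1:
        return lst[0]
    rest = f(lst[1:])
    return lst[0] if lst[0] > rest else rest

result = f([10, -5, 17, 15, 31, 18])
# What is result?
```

Recursive max over [10, -5, 17, 15, 31, 18] = 31

Answer: 31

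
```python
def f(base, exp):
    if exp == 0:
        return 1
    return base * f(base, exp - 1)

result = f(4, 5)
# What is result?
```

f(4, 5) = 4 * 4 * 4 * 4 * 4 = 1024

Answer: 1024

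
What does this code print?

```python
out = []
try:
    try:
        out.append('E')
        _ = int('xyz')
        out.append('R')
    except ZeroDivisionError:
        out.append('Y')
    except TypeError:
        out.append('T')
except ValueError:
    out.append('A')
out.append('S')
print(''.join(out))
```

Execution trace: 'E' (try body) → 'A' (outer except ValueError) → 'S' (after the try/except). Output: EAS

Answer: EAS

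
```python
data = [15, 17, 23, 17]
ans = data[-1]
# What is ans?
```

Trace:
`data = [15, 17, 23, 17]` → data = [15, 17, 23, 17]
`ans = data[-1]` → ans = 17
So ans = 17

Answer: 17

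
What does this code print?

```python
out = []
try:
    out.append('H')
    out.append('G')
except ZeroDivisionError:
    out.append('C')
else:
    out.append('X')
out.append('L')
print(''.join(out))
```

Execution trace: 'H' (try body) → 'G' (try body, no exception) → 'X' (else) → 'L' (after the try/except). Output: HGXL

Answer: HGXL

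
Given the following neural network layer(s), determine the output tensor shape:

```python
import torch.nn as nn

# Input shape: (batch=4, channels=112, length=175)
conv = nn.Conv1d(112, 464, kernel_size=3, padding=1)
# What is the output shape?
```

Input: (4, 112, 175) -> Output: (4, 464, 175)

Answer: (4, 464, 175)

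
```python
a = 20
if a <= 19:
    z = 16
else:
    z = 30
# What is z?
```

Trace:
`a = 20` → a = 20
`if a <= 19: ...` → a <= 19 is False, take else branch → z = 30
So z = 30

Answer: 30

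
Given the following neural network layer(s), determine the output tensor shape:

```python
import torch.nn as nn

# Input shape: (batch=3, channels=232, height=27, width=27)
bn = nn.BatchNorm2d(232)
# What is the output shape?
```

Input: (3, 232, 27, 27) -> Output: (3, 232, 27, 27)

Answer: (3, 232, 27, 27)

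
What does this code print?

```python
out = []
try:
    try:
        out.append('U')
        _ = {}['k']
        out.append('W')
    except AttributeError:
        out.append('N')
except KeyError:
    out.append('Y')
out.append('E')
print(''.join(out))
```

Execution trace: 'U' (try body) → 'Y' (outer except KeyError) → 'E' (after the try/except). Output: UYE

Answer: UYE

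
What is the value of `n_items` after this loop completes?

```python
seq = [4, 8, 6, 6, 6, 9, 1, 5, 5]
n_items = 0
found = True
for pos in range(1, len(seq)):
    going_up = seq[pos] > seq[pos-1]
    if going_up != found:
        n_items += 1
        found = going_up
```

Count direction changes in [4, 8, 6, 6, 6, 9, 1, 5, 5]
`n_items` takes the values: 0 → 1 → 2 → 3 → 4 → 5

Answer: 5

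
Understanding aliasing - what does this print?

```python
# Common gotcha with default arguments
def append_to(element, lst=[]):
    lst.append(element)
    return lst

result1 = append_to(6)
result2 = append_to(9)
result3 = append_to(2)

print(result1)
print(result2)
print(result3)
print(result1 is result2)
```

Key concept: mutable default argument gotcha.
Step by step:
`result1 = append_to(6)` → result1 = [6]
`result2 = append_to(9)` → result1 = [6, 9] (same object as result2); result2 = [6, 9] (same object as result1)
`result3 = append_to(2)` → result1 = [6, 9, 2] (same object as result2, result3); result2 = [6, 9, 2] (same object as result1, result3); result3 = [6, 9, 2] (same object as result1, result2)
`print(result1)` → prints [6, 9, 2]
`print(result2)` → prints [6, 9, 2]
`print(result3)` → prints [6, 9, 2]
`print(result1 is result2)` → prints True

Answer:
[6, 9, 2]
[6, 9, 2]
[6, 9, 2]
True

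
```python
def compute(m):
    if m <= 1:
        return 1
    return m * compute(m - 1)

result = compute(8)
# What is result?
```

compute(8) = 8 * 7 * 6 * 5 * 4 * 3 * 2 * 1 = 40320

Answer: 40320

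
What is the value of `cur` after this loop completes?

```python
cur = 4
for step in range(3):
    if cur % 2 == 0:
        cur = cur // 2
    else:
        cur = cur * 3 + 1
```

Collatz-style transformation from 4
`cur` takes the values: 4 → 2 → 1 → 4

Answer: 4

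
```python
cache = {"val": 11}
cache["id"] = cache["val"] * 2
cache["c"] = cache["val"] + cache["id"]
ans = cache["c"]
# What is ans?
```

Trace:
`cache = {"val": 11}` → cache = {'val': 11}
`cache["id"] = cache["val"] * 2` → cache = {'val': 11, 'id': 22}
`cache["c"] = cache["val"] + cache["id"]` → cache = {'val': 11, 'id': 22, 'c': 33}
`ans = cache["c"]` → ans = 33
So ans = 33

Answer: 33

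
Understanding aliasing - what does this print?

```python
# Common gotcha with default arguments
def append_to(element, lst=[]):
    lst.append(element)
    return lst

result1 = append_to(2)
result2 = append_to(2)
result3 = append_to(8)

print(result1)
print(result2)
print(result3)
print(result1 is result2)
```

Key concept: mutable default argument gotcha.
Step by step:
`result1 = append_to(2)` → result1 = [2]
`result2 = append_to(2)` → result1 = [2, 2] (same object as result2); result2 = [2, 2] (same object as result1)
`result3 = append_to(8)` → result1 = [2, 2, 8] (same object as result2, result3); result2 = [2, 2, 8] (same object as result1, result3); result3 = [2, 2, 8] (same object as result1, result2)
`print(result1)` → prints [2, 2, 8]
`print(result2)` → prints [2, 2, 8]
`print(result3)` → prints [2, 2, 8]
`print(result1 is result2)` → prints True

Answer:
[2, 2, 8]
[2, 2, 8]
[2, 2, 8]
True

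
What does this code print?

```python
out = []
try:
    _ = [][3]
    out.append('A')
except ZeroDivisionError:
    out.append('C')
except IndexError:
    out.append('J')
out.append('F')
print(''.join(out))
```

Execution trace: 'J' (except IndexError) → 'F' (after the try/except). Output: JF

Answer: JF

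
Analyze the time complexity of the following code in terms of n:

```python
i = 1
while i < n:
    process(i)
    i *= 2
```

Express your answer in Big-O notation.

This is Logarithmic loop. Time complexity: O(log n).

Answer: O(log n)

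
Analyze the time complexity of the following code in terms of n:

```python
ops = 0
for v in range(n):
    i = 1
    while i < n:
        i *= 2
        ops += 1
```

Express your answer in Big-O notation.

Each loop level contributes: n × log n. Multiplying the contributions gives O(n log n).

Answer: O(n log n)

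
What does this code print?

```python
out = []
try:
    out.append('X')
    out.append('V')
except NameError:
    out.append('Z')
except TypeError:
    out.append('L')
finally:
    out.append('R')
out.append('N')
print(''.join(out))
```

Execution trace: 'X' (try body) → 'V' (try body, no exception) → 'R' (finally) → 'N' (after the try/except). Output: XVRN

Answer: XVRN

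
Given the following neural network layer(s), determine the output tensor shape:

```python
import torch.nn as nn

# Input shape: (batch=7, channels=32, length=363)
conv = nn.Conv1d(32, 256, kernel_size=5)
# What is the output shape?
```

Input: (7, 32, 363) -> Output: (7, 256, 359)

Answer: (7, 256, 359)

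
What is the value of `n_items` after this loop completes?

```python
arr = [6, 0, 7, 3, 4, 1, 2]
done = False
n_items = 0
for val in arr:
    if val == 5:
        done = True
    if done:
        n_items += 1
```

Count elements after first 5 in [6, 0, 7, 3, 4, 1, 2]
`n_items` takes the values: 0

Answer: 0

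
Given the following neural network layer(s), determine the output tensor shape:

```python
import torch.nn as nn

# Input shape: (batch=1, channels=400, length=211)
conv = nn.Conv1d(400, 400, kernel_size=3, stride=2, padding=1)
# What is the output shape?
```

Input: (1, 400, 211) -> Output: (1, 400, 106)

Answer: (1, 400, 106)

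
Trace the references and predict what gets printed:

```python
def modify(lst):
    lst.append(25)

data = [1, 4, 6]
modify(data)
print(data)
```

Key concept: function modifies passed list.
Step by step:
`data = [1, 4, 6]` → data = [1, 4, 6]
`modify(data)` → data = [1, 4, 6, 25]
`print(data)` → prints [1, 4, 6, 25]

Answer: [1, 4, 6, 25]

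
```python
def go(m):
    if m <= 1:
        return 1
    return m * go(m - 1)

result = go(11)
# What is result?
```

go(11) = 11 * 10 * 9 * 8 * 7 * 6 * 5 * 4 * 3 * 2 * 1 = 39916800

Answer: 39916800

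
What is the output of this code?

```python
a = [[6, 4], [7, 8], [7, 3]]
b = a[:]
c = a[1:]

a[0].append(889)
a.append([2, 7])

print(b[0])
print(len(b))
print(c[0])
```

Key concept: slice with nested mutation.
Step by step:
`a = [[6, 4], [7, 8], [7, 3]]` → a = [[6, 4], [7, 8], [7, 3]]
`b = a[:]` → b = [[6, 4], [7, 8], [7, 3]]
`c = a[1:]` → c = [[7, 8], [7, 3]]
`a[0].append(889)` → a = [[6, 4, 889], [7, 8], [7, 3]]; b = [[6, 4, 889], [7, 8], [7, 3]]
`a.append([2, 7])` → a = [[6, 4, 889], [7, 8], [7, 3], [2, 7]]
`print(b[0])` → prints [6, 4, 889]
`print(len(b))` → prints 3
`print(c[0])` → prints [7, 8]

Answer:
[6, 4, 889]
3
[7, 8]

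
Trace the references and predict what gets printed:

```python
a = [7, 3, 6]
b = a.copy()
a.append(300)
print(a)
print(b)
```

Key concept: list.copy() creates independent copy.
Step by step:
`a = [7, 3, 6]` → a = [7, 3, 6]
`b = a.copy()` → b = [7, 3, 6]
`a.append(300)` → a = [7, 3, 6, 300]
`print(a)` → prints [7, 3, 6, 300]
`print(b)` → prints [7, 3, 6]

Answer:
[7, 3, 6, 300]
[7, 3, 6]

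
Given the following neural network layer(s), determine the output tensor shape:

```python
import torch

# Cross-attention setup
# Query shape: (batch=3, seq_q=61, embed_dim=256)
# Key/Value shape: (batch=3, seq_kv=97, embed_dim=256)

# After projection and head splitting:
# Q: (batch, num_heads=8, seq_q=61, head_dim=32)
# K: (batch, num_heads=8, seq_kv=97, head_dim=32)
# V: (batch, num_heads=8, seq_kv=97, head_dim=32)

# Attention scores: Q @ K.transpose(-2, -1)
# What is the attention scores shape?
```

Input: (3, 61, 256) -> Output: (3, 8, 61, 97)

Answer: (3, 8, 61, 97)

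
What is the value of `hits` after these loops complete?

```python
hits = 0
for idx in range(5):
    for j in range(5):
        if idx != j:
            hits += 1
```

5² - 5 (exclude diagonal)
`hits` takes the values: 0 → 1 → 2 → 3 → 4 → 5 → 6 → 7 → 8 → 9 → 10 → 11 → 12 → 13 → 14 → 15 → 16 → 17 → 18 → 19 → 20

Answer: 20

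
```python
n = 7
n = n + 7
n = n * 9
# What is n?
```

Trace:
`n = 7` → n = 7
`n = n + 7` → n = 14
`n = n * 9` → n = 126
So n = 126

Answer: 126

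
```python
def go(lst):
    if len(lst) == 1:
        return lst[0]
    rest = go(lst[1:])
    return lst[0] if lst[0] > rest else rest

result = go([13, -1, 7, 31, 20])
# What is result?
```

Recursive max over [13, -1, 7, 31, 20] = 31

Answer: 31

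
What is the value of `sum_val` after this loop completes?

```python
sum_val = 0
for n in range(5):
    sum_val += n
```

Sum of 0 to 4 = 10
`sum_val` takes the values: 0 → 1 → 3 → 6 → 10

Answer: 10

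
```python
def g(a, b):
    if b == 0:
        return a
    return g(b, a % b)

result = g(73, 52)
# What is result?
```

g(73, 52) -> g(52, 21) -> g(21, 10) -> g(10, 1) -> g(1, 0) -> 1

Answer: 1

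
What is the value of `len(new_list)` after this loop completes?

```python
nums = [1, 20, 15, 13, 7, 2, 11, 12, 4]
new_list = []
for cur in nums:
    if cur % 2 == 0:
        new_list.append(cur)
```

Count even numbers in [1, 20, 15, 13, 7, 2, 11, 12, 4]
`new_list` takes the values: [] → [20] → [20, 2] → [20, 2, 12] → [20, 2, 12, 4]
So `len(new_list)` = 4

Answer: 4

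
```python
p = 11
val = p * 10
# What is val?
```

Trace:
`p = 11` → p = 11
`val = p * 10` → val = 110
So val = 110

Answer: 110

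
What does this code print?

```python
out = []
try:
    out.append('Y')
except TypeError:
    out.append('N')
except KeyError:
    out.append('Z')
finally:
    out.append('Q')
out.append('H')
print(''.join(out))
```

Execution trace: 'Y' (try body, no exception) → 'Q' (finally) → 'H' (after the try/except). Output: YQH

Answer: YQH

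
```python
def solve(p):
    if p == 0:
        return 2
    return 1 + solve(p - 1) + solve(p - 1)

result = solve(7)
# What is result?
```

solve(p) = 1 + 2·solve(p-1), solve(0)=2. Closed form: (2+1)·2^7 - 1 = 383.

Answer: 383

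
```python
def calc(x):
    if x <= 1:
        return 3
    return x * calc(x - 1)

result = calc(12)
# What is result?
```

calc(12) = 12 * 11 * 10 * 9 * 8 * 7 * 6 * 5 * 4 * 3 * 2 * 3 = 1437004800

Answer: 1437004800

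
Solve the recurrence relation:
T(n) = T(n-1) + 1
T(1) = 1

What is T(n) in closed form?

Unrolling: T(n) = T(1) + 1·(n-1) = 1 + 1(n-1) = n.

Answer: T(n) = n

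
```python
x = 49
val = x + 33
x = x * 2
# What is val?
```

Trace:
`x = 49` → x = 49
`val = x + 33` → val = 82
`x = x * 2` → x = 98
So val = 82

Answer: 82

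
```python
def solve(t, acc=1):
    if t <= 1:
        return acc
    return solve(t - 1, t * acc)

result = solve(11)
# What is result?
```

Accumulator trace (n, acc): (11, 1) -> (10, 11) -> (9, 110) -> (8, 990) -> (7, 7920) -> (6, 55440) -> (5, 332640) -> (4, 1663200) -> (3, 6652800) -> (2, 19958400) -> (1, 39916800) -> return 39916800

Answer: 39916800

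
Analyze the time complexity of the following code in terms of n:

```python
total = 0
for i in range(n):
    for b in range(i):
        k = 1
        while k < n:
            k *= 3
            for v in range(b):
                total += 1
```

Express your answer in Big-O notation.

Each loop level contributes: n × n × log n × n. Multiplying the contributions gives O(n^3 log n).

Answer: O(n^3 log n)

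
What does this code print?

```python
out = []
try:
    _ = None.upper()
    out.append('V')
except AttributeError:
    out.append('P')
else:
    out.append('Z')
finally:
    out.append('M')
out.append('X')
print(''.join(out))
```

Execution trace: 'P' (except AttributeError) → 'M' (finally) → 'X' (after the try/except). Output: PMX

Answer: PMX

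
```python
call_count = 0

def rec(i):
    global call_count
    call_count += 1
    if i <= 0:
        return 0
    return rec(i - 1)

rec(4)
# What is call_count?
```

Linear recursion stepping by 1: 5 calls from i=4 down to ≤0.

Answer: 5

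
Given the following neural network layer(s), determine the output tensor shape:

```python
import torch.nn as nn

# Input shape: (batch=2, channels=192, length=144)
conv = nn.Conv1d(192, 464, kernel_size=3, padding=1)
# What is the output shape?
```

Input: (2, 192, 144) -> Output: (2, 464, 144)

Answer: (2, 464, 144)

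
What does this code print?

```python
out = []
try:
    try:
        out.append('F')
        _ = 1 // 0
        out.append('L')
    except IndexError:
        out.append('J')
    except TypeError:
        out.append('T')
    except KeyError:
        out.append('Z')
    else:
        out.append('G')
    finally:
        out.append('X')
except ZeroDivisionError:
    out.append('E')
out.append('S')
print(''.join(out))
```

Execution trace: 'F' (try body) → 'X' (finally) → 'E' (outer except ZeroDivisionError) → 'S' (after the try/except). Output: FXES

Answer: FXES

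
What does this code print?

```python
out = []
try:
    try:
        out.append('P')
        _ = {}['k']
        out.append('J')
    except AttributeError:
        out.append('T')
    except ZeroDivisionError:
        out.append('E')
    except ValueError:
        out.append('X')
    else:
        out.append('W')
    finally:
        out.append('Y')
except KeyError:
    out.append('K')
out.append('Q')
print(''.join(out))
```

Execution trace: 'P' (try body) → 'Y' (finally) → 'K' (outer except KeyError) → 'Q' (after the try/except). Output: PYKQ

Answer: PYKQ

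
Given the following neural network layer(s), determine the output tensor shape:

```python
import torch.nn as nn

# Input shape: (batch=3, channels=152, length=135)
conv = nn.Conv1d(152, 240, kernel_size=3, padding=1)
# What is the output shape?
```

Input: (3, 152, 135) -> Output: (3, 240, 135)

Answer: (3, 240, 135)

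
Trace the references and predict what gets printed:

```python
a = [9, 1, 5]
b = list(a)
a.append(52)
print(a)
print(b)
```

Key concept: list() constructor creates copy.
Step by step:
`a = [9, 1, 5]` → a = [9, 1, 5]
`b = list(a)` → b = [9, 1, 5]
`a.append(52)` → a = [9, 1, 5, 52]
`print(a)` → prints [9, 1, 5, 52]
`print(b)` → prints [9, 1, 5]

Answer:
[9, 1, 5, 52]
[9, 1, 5]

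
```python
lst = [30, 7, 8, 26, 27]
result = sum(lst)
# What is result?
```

Trace:
`lst = [30, 7, 8, 26, 27]` → lst = [30, 7, 8, 26, 27]
`result = sum(lst)` → result = 98
So result = 98

Answer: 98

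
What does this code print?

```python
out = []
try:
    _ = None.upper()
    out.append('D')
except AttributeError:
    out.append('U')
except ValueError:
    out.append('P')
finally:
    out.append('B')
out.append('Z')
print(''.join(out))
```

Execution trace: 'U' (except AttributeError) → 'B' (finally) → 'Z' (after the try/except). Output: UBZ

Answer: UBZ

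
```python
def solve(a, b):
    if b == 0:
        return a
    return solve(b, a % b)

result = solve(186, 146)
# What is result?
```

solve(186, 146) -> solve(146, 40) -> solve(40, 26) -> solve(26, 14) -> solve(14, 12) -> solve(12, 2) -> solve(2, 0) -> 2

Answer: 2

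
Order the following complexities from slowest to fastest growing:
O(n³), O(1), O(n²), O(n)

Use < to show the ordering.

Ordered by growth rate: O(1) < O(n) < O(n²) < O(n³)

Answer: O(1) < O(n) < O(n²) < O(n³)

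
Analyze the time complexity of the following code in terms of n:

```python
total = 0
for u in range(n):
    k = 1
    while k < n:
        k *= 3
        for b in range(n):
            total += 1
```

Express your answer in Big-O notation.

Each loop level contributes: n × log n × n. Multiplying the contributions gives O(n^2 log n).

Answer: O(n^2 log n)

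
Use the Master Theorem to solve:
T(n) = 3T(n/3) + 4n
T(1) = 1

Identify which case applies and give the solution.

a=3, b=3, f(n)=4n. log_3(3) = 1. Since c=1 = 1, Case 2 applies: T(n) = Θ(n^log_b(a) · log n) = O(n log n).

Answer: O(n log n) - Case 2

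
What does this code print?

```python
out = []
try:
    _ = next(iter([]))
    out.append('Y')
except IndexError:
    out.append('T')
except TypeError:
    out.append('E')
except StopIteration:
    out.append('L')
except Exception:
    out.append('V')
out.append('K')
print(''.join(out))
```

Execution trace: 'L' (except StopIteration) → 'K' (after the try/except). Output: LK

Answer: LK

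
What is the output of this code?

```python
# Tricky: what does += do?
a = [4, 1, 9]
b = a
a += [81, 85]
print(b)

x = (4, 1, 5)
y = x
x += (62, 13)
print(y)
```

Key concept: += behavior differs for mutable vs immutable.
Step by step:
`a = [4, 1, 9]` → a = [4, 1, 9]
`b = a` → b = [4, 1, 9] (same object as a)
`a += [81, 85]` → a = [4, 1, 9, 81, 85] (same object as b); b = [4, 1, 9, 81, 85] (same object as a)
`print(b)` → prints [4, 1, 9, 81, 85]
`x = (4, 1, 5)` → x = (4, 1, 5)
`y = x` → y = (4, 1, 5)
`x += (62, 13)` → x = (4, 1, 5, 62, 13)
`print(y)` → prints (4, 1, 5)

Answer:
[4, 1, 9, 81, 85]
(4, 1, 5)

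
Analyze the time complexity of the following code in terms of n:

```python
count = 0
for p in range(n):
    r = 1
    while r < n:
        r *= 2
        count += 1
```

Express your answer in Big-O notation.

Each loop level contributes: n × log n. Multiplying the contributions gives O(n log n).

Answer: O(n log n)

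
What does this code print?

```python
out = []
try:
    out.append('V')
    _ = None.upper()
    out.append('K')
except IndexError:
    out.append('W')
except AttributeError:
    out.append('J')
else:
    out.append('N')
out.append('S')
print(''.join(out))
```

Execution trace: 'V' (try body) → 'J' (except AttributeError) → 'S' (after the try/except). Output: VJS

Answer: VJS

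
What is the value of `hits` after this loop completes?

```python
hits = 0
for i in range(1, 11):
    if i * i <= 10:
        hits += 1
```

Count numbers where i² ≤ 10
`hits` takes the values: 0 → 1 → 2 → 3

Answer: 3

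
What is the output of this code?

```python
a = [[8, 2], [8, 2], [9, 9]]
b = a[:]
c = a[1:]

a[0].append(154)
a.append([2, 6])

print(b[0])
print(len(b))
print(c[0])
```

Key concept: slice with nested mutation.
Step by step:
`a = [[8, 2], [8, 2], [9, 9]]` → a = [[8, 2], [8, 2], [9, 9]]
`b = a[:]` → b = [[8, 2], [8, 2], [9, 9]]
`c = a[1:]` → c = [[8, 2], [9, 9]]
`a[0].append(154)` → a = [[8, 2, 154], [8, 2], [9, 9]]; b = [[8, 2, 154], [8, 2], [9, 9]]
`a.append([2, 6])` → a = [[8, 2, 154], [8, 2], [9, 9], [2, 6]]
`print(b[0])` → prints [8, 2, 154]
`print(len(b))` → prints 3
`print(c[0])` → prints [8, 2]

Answer:
[8, 2, 154]
3
[8, 2]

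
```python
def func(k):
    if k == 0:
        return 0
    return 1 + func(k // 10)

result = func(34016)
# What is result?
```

Count of digits of 34016: 5

Answer: 5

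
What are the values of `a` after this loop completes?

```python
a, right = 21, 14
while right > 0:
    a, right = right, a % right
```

GCD of 21 and 14
`a` takes the values: 21 → 14 → 7

Answer: 7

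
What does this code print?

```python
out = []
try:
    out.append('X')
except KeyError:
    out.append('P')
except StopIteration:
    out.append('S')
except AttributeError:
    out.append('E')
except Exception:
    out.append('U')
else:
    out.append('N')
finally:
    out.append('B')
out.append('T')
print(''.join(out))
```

Execution trace: 'X' (try body, no exception) → 'N' (else) → 'B' (finally) → 'T' (after the try/except). Output: XNBT

Answer: XNBT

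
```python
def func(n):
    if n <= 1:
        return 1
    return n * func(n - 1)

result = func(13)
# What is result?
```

func(13) = 13 * 12 * 11 * 10 * 9 * 8 * 7 * 6 * 5 * 4 * 3 * 2 * 1 = 6227020800

Answer: 6227020800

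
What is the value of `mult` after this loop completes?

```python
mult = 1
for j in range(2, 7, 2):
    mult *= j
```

Product of even numbers 2 to 6
`mult` takes the values: 1 → 2 → 8 → 48

Answer: 48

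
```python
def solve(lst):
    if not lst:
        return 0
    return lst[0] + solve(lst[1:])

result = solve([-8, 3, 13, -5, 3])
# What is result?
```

(-8) + 3 + 13 + (-5) + 3 + 0 = 6

Answer: 6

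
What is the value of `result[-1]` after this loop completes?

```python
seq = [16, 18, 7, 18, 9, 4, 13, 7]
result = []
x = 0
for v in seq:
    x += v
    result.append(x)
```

Cumulative sum ends at 92
`result` takes the values: [] → [16] → [16, 34] → [16, 34, 41] → [16, 34, 41, 59] → [16, 34, 41, 59, 68] → [16, 34, 41, 59, 68, 72] → [16, 34, 41, 59, 68, 72, 85] → [16, 34, 41, 59, 68, 72, 85, 92]
So `result[-1]` = 92

Answer: 92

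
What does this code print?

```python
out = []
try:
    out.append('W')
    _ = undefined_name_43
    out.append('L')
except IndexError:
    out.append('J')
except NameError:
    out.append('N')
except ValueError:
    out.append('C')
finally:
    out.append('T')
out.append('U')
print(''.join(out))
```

Execution trace: 'W' (try body) → 'N' (except NameError) → 'T' (finally) → 'U' (after the try/except). Output: WNTU

Answer: WNTU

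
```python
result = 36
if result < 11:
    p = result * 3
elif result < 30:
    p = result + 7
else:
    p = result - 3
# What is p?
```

Trace:
`result = 36` → result = 36
`if result < 11: ...` → result < 11 is False, result < 30 is False, take else branch → p = 33
So p = 33

Answer: 33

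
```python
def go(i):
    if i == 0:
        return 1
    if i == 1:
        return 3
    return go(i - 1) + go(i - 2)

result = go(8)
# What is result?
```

Build up from base cases: go(0)=1, go(1)=3, go(2)=4, go(3)=7, go(4)=11, go(5)=18, go(6)=29, ..., go(8)=76

Answer: 76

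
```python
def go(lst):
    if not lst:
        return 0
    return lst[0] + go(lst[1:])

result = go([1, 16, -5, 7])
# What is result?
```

1 + 16 + (-5) + 7 + 0 = 19

Answer: 19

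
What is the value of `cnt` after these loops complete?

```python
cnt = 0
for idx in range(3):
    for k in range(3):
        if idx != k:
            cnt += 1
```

3² - 3 (exclude diagonal)
`cnt` takes the values: 0 → 1 → 2 → 3 → 4 → 5 → 6

Answer: 6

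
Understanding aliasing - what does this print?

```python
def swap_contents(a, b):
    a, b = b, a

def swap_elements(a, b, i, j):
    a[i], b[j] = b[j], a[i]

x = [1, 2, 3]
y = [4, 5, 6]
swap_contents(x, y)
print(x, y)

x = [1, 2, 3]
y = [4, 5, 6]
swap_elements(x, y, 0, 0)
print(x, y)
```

Key concept: parameter rebinding vs mutation.
Step by step:
`x = [1, 2, 3]` → x = [1, 2, 3]
`y = [4, 5, 6]` → y = [4, 5, 6]
`swap_contents(x, y)` → no visible change to tracked variables
`print(x, y)` → prints [1, 2, 3] [4, 5, 6]
`x = [1, 2, 3]` → x = [1, 2, 3]
`y = [4, 5, 6]` → y = [4, 5, 6]
`swap_elements(x, y, 0, 0)` → x = [4, 2, 3]; y = [1, 5, 6]
`print(x, y)` → prints [4, 2, 3] [1, 5, 6]

Answer:
[1, 2, 3] [4, 5, 6]
[4, 2, 3] [1, 5, 6]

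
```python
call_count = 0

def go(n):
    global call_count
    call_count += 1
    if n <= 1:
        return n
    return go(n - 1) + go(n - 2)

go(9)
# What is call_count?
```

Calls(n) = 1 + Calls(n-1) + Calls(n-2); Calls(0)=Calls(1)=1. For n=9 this gives 109.

Answer: 109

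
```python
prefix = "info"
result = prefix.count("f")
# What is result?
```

Trace:
`prefix = "info"` → prefix = 'info'
`result = prefix.count("f")` → result = 1
So result = 1

Answer: 1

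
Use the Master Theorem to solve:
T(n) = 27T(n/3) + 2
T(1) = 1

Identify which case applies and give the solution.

a=27, b=3, f(n)=2. log_3(27) = 3. Since c=0 < 3, Case 1 applies: T(n) = Θ(n^log_b(a)) = O(n^3).

Answer: O(n^3) - Case 1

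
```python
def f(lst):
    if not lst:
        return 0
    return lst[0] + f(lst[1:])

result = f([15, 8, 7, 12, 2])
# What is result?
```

15 + 8 + 7 + 12 + 2 + 0 = 44

Answer: 44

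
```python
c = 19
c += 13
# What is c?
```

Trace:
`c = 19` → c = 19
`c += 13` → c = 32
So c = 32

Answer: 32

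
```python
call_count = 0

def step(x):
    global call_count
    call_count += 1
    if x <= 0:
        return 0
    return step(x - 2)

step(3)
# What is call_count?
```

Linear recursion stepping by 2: 3 calls from x=3 down to ≤0.

Answer: 3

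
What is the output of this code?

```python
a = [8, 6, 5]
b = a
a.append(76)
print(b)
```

Key concept: basic list aliasing.
Step by step:
`a = [8, 6, 5]` → a = [8, 6, 5]
`b = a` → b = [8, 6, 5] (same object as a)
`a.append(76)` → a = [8, 6, 5, 76] (same object as b); b = [8, 6, 5, 76] (same object as a)
`print(b)` → prints [8, 6, 5, 76]

Answer: [8, 6, 5, 76]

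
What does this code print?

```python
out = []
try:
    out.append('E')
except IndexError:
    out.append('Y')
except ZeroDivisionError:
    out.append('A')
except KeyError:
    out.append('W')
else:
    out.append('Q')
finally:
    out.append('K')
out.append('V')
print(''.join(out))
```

Execution trace: 'E' (try body, no exception) → 'Q' (else) → 'K' (finally) → 'V' (after the try/except). Output: EQKV

Answer: EQKV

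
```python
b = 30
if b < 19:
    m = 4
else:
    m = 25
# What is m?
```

Trace:
`b = 30` → b = 30
`if b < 19: ...` → b < 19 is False, take else branch → m = 25
So m = 25

Answer: 25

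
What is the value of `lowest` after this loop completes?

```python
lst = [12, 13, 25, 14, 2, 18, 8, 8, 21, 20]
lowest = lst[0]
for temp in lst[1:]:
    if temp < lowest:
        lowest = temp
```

Minimum of [12, 13, 25, 14, 2, 18, 8, 8, 21, 20]
`lowest` takes the values: 12 → 2

Answer: 2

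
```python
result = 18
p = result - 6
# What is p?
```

Trace:
`result = 18` → result = 18
`p = result - 6` → p = 12
So p = 12

Answer: 12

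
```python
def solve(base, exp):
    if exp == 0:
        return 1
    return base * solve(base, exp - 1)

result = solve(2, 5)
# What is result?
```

solve(2, 5) = 2 * 2 * 2 * 2 * 2 = 32

Answer: 32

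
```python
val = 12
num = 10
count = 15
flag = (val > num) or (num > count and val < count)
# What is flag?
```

Trace:
`val = 12` → val = 12
`num = 10` → num = 10
`count = 15` → count = 15
`flag = (val > num) or (num > count and val < count)` → flag = True
So flag = True

Answer: True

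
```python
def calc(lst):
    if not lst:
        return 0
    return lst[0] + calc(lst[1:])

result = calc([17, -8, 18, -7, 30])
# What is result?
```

17 + (-8) + 18 + (-7) + 30 + 0 = 50

Answer: 50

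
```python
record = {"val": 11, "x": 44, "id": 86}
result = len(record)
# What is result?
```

Trace:
`record = {"val": 11, "x": 44, "id": 86}` → record = {'val': 11, 'x': 44, 'id': 86}
`result = len(record)` → result = 3
So result = 3

Answer: 3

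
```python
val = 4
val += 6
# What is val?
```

Trace:
`val = 4` → val = 4
`val += 6` → val = 10
So val = 10

Answer: 10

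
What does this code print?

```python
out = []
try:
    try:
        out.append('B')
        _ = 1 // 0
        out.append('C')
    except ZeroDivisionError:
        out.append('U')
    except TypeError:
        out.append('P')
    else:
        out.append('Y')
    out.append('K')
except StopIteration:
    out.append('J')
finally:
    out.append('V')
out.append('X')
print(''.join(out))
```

Execution trace: 'B' (inner try body) → 'U' (inner except ZeroDivisionError) → 'K' (try body, no exception) → 'V' (finally) → 'X' (after the try/except). Output: BUKVX

Answer: BUKVX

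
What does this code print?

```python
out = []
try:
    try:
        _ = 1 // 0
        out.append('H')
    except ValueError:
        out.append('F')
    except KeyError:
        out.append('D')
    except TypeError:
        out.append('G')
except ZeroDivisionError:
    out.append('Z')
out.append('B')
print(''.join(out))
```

Execution trace: 'Z' (outer except ZeroDivisionError) → 'B' (after the try/except). Output: ZB

Answer: ZB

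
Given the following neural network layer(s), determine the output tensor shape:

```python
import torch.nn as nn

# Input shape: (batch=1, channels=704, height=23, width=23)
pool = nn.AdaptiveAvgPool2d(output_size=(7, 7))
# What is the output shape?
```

Input: (1, 704, 23, 23) -> Output: (1, 704, 7, 7)

Answer: (1, 704, 7, 7)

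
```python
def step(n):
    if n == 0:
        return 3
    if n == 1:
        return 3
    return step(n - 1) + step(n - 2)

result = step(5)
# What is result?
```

Build up from base cases: step(0)=3, step(1)=3, step(2)=6, step(3)=9, step(4)=15, step(5)=24

Answer: 24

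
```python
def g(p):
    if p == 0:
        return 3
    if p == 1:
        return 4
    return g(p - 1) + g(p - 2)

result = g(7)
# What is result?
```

Build up from base cases: g(0)=3, g(1)=4, g(2)=7, g(3)=11, g(4)=18, g(5)=29, g(6)=47, ..., g(7)=76

Answer: 76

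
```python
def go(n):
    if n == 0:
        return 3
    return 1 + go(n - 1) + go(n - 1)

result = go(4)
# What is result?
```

go(n) = 1 + 2·go(n-1), go(0)=3. Closed form: (3+1)·2^4 - 1 = 63.

Answer: 63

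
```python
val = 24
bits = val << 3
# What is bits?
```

Trace:
`val = 24` → val = 24
`bits = val << 3` → bits = 192
So bits = 192

Answer: 192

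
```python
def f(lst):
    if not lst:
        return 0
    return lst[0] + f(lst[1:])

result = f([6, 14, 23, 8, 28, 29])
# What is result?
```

6 + 14 + 23 + 8 + 28 + 29 + 0 = 108

Answer: 108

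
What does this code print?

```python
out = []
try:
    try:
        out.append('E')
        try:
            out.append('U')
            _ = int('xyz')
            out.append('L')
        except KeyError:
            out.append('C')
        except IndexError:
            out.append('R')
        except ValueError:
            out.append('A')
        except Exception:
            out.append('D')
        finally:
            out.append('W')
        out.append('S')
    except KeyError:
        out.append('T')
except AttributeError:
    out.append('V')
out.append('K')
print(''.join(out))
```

Execution trace: 'E' (try body) → 'U' (inner try body) → 'A' (inner except ValueError) → 'W' (inner finally) → 'S' (try body, no exception) → 'K' (after the try/except). Output: EUAWSK

Answer: EUAWSK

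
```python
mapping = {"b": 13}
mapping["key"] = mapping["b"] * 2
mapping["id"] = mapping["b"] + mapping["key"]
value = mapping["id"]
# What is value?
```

Trace:
`mapping = {"b": 13}` → mapping = {'b': 13}
`mapping["key"] = mapping["b"] * 2` → mapping = {'b': 13, 'key': 26}
`mapping["id"] = mapping["b"] + mapping["key"]` → mapping = {'b': 13, 'key': 26, 'id': 39}
`value = mapping["id"]` → value = 39
So value = 39

Answer: 39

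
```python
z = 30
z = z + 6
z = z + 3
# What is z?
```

Trace:
`z = 30` → z = 30
`z = z + 6` → z = 36
`z = z + 3` → z = 39
So z = 39

Answer: 39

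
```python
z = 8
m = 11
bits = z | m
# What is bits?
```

Trace:
`z = 8` → z = 8
`m = 11` → m = 11
`bits = z | m` → bits = 11
So bits = 11

Answer: 11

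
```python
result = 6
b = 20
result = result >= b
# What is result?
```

Trace:
`result = 6` → result = 6
`b = 20` → b = 20
`result = result >= b` → result = False
So result = False

Answer: False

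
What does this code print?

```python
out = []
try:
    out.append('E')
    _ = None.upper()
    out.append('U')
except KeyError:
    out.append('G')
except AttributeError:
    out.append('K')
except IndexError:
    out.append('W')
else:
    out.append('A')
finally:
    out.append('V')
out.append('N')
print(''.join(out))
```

Execution trace: 'E' (try body) → 'K' (except AttributeError) → 'V' (finally) → 'N' (after the try/except). Output: EKVN

Answer: EKVN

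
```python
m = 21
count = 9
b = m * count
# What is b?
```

Trace:
`m = 21` → m = 21
`count = 9` → count = 9
`b = m * count` → b = 189
So b = 189

Answer: 189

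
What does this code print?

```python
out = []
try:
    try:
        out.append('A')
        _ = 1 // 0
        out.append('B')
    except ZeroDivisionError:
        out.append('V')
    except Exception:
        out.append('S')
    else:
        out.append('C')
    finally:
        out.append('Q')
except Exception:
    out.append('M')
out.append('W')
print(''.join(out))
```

Execution trace: 'A' (inner try body) → 'V' (inner except ZeroDivisionError) → 'Q' (inner finally) → 'W' (after the try/except). Output: AVQW

Answer: AVQW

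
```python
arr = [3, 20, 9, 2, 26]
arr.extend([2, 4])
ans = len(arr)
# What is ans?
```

Trace:
`arr = [3, 20, 9, 2, 26]` → arr = [3, 20, 9, 2, 26]
`arr.extend([2, 4])` → arr = [3, 20, 9, 2, 26, 2, 4]
`ans = len(arr)` → ans = 7
So ans = 7

Answer: 7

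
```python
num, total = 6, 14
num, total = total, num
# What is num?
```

Trace:
`num, total = 6, 14` → num = 6; total = 14
`num, total = total, num` → num = 14; total = 6
So num = 14

Answer: 14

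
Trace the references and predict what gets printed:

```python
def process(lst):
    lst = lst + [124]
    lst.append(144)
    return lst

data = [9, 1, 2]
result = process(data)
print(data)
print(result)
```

Key concept: rebinding parameter vs mutation.
Step by step:
`data = [9, 1, 2]` → data = [9, 1, 2]
`result = process(data)` → result = [9, 1, 2, 124, 144]
`print(data)` → prints [9, 1, 2]
`print(result)` → prints [9, 1, 2, 124, 144]

Answer:
[9, 1, 2]
[9, 1, 2, 124, 144]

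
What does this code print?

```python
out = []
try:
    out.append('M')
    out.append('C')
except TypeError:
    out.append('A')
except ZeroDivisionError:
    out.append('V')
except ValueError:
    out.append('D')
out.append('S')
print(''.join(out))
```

Execution trace: 'M' (try body) → 'C' (try body, no exception) → 'S' (after the try/except). Output: MCS

Answer: MCS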